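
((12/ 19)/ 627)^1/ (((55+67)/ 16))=32/ 242231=0.00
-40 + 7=-33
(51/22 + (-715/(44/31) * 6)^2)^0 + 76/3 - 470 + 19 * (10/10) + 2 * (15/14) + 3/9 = -8866/21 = -422.19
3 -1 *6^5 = -7773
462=462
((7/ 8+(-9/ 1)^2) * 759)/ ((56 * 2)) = 497145/ 896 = 554.85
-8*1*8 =-64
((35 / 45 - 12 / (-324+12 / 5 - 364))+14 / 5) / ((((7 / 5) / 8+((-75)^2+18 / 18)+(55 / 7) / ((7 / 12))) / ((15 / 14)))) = 19411280 / 28419070413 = 0.00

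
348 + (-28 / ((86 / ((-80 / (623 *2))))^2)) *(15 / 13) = 463807255572 / 1332779539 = 348.00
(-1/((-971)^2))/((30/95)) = -19/5657046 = -0.00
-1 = -1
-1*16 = -16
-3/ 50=-0.06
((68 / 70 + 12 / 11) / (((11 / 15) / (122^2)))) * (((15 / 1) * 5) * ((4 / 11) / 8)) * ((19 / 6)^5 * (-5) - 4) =-458371831799075 / 2012472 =-227765569.81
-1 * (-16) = 16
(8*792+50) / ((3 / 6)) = 12772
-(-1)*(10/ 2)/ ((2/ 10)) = 25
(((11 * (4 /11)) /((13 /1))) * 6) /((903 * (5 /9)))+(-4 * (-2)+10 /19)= 3170898 /371735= 8.53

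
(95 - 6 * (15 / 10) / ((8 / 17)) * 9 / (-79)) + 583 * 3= 1166785 / 632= 1846.18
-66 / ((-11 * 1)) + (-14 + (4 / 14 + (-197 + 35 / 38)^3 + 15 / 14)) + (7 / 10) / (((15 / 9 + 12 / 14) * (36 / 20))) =-460404148634747 / 61072536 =-7538644.68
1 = 1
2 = 2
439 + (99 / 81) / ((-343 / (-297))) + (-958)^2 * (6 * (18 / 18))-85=1888880097 / 343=5506939.06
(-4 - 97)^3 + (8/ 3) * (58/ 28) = -21636205/ 21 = -1030295.48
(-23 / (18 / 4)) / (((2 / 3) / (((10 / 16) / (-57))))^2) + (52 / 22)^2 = 281059897 / 50320512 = 5.59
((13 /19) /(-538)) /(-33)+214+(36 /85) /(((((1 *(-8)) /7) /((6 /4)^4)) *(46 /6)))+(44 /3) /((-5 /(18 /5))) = 203.20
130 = 130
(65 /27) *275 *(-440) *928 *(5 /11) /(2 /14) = -23223200000 /27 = -860118518.52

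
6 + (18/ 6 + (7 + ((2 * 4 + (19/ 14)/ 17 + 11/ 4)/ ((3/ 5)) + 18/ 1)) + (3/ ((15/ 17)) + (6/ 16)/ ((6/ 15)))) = 1610419/ 28560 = 56.39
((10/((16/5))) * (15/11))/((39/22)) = 125/52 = 2.40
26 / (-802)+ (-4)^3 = -25677 / 401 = -64.03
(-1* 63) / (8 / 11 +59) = -77 / 73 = -1.05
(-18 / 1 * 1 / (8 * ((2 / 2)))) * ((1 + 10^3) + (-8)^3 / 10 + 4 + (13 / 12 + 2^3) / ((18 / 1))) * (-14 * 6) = 7214543 / 40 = 180363.58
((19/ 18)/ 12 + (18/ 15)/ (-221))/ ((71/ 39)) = 0.05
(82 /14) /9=0.65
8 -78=-70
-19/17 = -1.12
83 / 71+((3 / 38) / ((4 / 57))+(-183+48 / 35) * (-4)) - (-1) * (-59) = 13315789 / 19880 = 669.81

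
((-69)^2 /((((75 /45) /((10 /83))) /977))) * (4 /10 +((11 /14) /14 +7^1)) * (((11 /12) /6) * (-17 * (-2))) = 13023209.91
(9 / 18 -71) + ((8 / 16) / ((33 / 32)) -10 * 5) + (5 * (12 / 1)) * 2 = -1 / 66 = -0.02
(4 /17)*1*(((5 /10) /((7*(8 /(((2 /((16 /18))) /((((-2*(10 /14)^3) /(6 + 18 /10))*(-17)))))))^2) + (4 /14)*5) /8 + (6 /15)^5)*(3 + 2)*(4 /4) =9780387951207 /44020480000000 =0.22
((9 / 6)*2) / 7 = 3 / 7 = 0.43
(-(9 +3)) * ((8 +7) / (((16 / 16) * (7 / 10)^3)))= -180000 / 343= -524.78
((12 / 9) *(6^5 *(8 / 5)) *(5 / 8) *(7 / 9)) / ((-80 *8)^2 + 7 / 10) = 80640 / 4096007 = 0.02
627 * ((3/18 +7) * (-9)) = -40441.50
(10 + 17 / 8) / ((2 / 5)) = 485 / 16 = 30.31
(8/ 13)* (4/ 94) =16/ 611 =0.03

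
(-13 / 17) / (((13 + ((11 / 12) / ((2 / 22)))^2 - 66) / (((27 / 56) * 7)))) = -6318 / 119153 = -0.05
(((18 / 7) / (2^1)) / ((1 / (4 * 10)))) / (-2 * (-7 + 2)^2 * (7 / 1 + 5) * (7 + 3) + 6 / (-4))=-240 / 28007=-0.01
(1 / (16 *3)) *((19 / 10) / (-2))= -19 / 960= -0.02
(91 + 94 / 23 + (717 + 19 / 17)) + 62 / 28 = 4463603 / 5474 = 815.42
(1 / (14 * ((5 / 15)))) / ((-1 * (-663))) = 1 / 3094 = 0.00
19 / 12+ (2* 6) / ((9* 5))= 1.85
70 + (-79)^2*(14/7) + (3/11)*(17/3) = 138089/11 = 12553.55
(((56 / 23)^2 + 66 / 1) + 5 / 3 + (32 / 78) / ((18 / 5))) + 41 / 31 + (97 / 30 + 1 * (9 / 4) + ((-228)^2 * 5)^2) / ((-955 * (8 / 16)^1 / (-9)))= 69996513698232389563 / 54970267950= 1273352237.65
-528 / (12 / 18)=-792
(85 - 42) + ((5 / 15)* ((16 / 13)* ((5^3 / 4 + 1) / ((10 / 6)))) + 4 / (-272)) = 225083 / 4420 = 50.92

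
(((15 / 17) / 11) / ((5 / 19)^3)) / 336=6859 / 523600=0.01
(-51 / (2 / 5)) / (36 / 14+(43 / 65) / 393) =-45597825 / 920222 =-49.55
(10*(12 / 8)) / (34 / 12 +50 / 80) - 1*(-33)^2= -90027 / 83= -1084.66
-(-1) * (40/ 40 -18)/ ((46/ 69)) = -51/ 2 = -25.50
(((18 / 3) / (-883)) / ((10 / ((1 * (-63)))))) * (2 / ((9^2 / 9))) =42 / 4415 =0.01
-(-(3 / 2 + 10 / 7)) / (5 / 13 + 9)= 533 / 1708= 0.31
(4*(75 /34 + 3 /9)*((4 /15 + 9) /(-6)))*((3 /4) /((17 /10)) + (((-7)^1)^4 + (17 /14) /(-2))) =-5877404971 /156060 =-37661.19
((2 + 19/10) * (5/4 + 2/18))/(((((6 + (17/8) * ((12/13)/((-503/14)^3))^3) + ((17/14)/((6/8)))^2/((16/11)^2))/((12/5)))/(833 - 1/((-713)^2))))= 17238282063562346638825362720130412305964544/11758637217694210244618582732464424401475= 1466.01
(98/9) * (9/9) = 98/9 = 10.89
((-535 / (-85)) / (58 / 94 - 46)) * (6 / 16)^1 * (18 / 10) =-5029 / 53720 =-0.09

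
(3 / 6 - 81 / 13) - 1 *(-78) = 1879 / 26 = 72.27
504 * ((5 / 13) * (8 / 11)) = 20160 / 143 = 140.98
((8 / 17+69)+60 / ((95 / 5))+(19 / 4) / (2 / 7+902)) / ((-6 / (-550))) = 162995562125 / 24480816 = 6658.09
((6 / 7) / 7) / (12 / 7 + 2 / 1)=3 / 91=0.03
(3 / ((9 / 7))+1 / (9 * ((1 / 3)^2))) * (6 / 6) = 10 / 3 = 3.33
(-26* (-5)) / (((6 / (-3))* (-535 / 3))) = 39 / 107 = 0.36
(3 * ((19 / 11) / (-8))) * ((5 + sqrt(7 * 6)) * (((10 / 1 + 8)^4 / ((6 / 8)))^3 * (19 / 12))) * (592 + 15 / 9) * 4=-73459192612891557888 * sqrt(42) / 11 - 367295963064457789440 / 11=-76669631118455104670.10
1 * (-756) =-756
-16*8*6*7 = -5376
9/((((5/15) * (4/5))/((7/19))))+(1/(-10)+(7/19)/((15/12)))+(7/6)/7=14587/1140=12.80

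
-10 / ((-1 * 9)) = 10 / 9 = 1.11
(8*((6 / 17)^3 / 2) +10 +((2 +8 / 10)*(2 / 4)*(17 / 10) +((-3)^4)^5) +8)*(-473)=-405138024562408181 / 245650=-1649249031395.92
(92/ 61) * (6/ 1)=552/ 61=9.05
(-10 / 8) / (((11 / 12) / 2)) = -30 / 11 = -2.73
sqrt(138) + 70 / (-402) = -35 / 201 + sqrt(138) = 11.57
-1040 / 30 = -104 / 3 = -34.67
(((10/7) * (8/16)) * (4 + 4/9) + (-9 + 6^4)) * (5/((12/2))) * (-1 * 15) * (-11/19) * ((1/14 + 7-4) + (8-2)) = 2838738925/33516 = 84698.02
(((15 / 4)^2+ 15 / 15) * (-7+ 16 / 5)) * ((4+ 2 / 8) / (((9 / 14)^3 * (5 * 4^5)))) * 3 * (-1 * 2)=26700149 / 24883200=1.07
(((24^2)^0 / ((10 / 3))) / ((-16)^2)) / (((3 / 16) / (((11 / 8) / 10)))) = 11 / 12800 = 0.00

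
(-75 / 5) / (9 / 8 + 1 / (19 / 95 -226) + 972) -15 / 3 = -8816321 / 1757845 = -5.02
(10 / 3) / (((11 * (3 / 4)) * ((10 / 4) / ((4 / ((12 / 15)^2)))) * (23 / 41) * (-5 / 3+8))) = 4100 / 14421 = 0.28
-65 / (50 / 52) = -338 / 5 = -67.60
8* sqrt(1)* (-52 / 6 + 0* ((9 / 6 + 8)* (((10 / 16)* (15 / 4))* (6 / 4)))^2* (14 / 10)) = -208 / 3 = -69.33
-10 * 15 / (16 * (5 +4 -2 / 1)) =-75 / 56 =-1.34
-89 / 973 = -0.09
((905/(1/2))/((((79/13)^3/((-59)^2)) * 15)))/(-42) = -1384244017/31061457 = -44.56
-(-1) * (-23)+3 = -20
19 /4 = 4.75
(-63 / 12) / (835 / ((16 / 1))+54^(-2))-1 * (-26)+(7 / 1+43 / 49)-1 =977645745 / 29827231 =32.78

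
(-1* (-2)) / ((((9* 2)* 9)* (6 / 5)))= 5 / 486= 0.01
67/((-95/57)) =-201/5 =-40.20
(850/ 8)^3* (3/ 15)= 15353125/ 64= 239892.58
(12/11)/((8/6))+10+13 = 262/11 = 23.82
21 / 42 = 1 / 2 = 0.50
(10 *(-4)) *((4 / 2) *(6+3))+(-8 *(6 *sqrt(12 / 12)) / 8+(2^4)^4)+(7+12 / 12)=64818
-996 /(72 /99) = -1369.50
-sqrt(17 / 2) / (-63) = sqrt(34) / 126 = 0.05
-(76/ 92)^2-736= -389705/ 529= -736.68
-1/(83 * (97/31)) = -31/8051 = -0.00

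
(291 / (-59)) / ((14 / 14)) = -291 / 59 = -4.93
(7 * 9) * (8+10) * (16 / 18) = 1008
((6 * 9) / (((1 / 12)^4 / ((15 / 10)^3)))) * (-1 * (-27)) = 102036672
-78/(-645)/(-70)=-13/7525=-0.00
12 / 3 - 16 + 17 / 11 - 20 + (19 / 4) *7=123 / 44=2.80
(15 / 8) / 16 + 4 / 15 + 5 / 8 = 1937 / 1920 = 1.01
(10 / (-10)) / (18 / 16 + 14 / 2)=-8 / 65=-0.12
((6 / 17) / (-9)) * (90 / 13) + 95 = 94.73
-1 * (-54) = 54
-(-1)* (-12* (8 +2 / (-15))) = -472 / 5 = -94.40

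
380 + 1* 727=1107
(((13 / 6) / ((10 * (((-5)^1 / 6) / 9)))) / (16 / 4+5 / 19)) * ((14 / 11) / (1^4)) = -1729 / 2475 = -0.70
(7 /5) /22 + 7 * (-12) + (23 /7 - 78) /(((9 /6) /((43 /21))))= -9019333 /48510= -185.93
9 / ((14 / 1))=9 / 14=0.64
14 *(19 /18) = 133 /9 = 14.78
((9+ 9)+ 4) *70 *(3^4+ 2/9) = 1125740/9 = 125082.22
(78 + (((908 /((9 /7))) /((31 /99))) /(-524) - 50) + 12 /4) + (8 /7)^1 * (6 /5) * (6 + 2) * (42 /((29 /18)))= 184137532 /588845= 312.71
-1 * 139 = -139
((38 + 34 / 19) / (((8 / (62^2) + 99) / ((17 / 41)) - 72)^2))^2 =40712973936473900362896 / 19891397227674650108740165081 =0.00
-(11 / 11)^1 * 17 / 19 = -17 / 19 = -0.89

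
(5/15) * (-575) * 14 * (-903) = 2423050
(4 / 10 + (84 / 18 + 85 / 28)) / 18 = 3403 / 7560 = 0.45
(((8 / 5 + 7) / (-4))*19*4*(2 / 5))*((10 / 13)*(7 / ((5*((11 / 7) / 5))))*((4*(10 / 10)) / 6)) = -149.31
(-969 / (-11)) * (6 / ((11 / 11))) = 5814 / 11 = 528.55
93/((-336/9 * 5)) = -0.50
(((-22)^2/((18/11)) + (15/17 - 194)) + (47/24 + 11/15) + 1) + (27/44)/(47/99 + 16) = 1061945653/9981720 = 106.39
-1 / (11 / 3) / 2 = -3 / 22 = -0.14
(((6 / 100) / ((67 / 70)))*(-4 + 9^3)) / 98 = 435 / 938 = 0.46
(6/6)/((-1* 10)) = -0.10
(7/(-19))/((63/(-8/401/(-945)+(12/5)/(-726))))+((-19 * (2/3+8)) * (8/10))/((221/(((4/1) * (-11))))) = 3495932070674/133292766915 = 26.23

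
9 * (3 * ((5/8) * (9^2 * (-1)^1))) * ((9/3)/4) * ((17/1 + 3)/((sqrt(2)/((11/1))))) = -1804275 * sqrt(2)/16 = -159476.89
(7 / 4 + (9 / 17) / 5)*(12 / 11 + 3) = 5679 / 748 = 7.59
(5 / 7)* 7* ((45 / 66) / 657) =25 / 4818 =0.01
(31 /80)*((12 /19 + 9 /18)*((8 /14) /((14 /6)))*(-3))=-11997 /37240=-0.32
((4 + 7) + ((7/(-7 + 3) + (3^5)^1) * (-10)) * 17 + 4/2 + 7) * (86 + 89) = -7173687.50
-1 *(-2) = 2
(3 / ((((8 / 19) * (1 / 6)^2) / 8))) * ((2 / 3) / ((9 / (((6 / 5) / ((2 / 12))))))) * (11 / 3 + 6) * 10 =105792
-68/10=-34/5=-6.80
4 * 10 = 40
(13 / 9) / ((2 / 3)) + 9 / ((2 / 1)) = 20 / 3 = 6.67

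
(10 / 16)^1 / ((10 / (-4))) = -1 / 4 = -0.25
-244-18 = -262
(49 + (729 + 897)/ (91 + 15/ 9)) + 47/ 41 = 385783/ 5699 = 67.69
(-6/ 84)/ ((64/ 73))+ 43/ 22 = 1.87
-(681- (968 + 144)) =431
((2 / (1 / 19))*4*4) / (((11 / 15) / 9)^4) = 201947580000 / 14641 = 13793291.44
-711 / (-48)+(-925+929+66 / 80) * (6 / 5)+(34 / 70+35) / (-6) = 41127 / 2800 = 14.69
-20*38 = -760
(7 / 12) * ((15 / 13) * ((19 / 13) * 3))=1995 / 676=2.95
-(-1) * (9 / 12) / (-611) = -3 / 2444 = -0.00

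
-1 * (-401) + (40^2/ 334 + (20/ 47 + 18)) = 3329671/ 7849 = 424.22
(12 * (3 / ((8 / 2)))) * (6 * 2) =108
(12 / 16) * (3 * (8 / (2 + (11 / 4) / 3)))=216 / 35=6.17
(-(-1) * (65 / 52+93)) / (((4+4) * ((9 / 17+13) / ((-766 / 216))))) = -2454647 / 794880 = -3.09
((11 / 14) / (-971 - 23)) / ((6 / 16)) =-22 / 10437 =-0.00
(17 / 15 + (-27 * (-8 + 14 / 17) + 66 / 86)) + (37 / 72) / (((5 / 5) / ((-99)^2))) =458976521 / 87720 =5232.29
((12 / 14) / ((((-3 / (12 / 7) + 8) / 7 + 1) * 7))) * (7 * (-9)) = -216 / 53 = -4.08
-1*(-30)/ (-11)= -30/ 11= -2.73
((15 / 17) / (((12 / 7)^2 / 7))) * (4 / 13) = 1715 / 2652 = 0.65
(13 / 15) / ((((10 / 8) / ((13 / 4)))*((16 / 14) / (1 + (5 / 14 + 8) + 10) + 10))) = 45799 / 204450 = 0.22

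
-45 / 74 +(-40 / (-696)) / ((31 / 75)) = -31205 / 66526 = -0.47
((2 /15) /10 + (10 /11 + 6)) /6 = 1.15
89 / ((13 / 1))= 6.85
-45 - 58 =-103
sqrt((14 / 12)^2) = 7 / 6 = 1.17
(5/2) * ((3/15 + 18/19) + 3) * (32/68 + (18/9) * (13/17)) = 394/19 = 20.74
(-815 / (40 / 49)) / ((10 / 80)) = -7987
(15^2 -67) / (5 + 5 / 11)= 869 / 30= 28.97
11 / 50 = 0.22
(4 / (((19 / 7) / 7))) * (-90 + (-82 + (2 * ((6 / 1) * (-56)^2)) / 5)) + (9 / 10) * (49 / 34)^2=75868.31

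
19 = 19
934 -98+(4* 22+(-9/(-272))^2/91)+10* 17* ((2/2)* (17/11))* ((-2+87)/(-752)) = 3112824581429/3480725248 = 894.30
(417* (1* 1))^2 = 173889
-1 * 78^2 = -6084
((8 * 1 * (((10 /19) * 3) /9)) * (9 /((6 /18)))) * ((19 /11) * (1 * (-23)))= -1505.45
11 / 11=1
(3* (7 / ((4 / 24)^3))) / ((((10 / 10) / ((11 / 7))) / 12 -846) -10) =-598752 / 112985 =-5.30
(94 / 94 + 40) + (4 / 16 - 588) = -2187 / 4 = -546.75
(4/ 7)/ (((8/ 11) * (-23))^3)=-0.00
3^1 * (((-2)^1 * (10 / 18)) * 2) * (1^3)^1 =-20 / 3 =-6.67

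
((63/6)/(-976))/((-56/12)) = 9/3904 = 0.00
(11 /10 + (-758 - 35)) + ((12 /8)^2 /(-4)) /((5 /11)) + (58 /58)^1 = -63371 /80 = -792.14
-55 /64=-0.86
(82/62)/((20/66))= 1353/310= 4.36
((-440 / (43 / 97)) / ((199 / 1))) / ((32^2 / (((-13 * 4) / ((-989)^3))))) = -69355 / 264886841652256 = -0.00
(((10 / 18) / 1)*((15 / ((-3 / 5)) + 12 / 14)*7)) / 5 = -169 / 9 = -18.78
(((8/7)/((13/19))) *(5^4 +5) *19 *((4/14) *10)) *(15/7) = 77976000/637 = 122411.30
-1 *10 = -10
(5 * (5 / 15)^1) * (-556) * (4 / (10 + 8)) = -5560 / 27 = -205.93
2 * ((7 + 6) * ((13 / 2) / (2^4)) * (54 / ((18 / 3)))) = 1521 / 16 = 95.06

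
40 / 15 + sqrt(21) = 8 / 3 + sqrt(21) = 7.25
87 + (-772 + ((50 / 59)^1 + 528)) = -9213 / 59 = -156.15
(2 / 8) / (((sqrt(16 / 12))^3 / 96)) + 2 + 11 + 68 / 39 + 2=9* sqrt(3) + 653 / 39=32.33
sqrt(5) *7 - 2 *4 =-8 + 7 *sqrt(5) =7.65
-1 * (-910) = 910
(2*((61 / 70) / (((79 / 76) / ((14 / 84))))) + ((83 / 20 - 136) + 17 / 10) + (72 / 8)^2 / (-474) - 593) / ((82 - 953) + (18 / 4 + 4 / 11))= 52779133 / 63224490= 0.83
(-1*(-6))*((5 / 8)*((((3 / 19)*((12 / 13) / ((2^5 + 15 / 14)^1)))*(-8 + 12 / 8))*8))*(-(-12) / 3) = -30240 / 8797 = -3.44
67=67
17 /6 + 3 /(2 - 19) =271 /102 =2.66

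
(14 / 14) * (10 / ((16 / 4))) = 2.50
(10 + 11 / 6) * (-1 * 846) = -10011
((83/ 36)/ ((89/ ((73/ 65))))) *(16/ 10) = 12118/ 260325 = 0.05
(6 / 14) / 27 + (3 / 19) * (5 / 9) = 0.10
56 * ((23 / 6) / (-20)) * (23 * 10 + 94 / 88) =-545629 / 220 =-2480.13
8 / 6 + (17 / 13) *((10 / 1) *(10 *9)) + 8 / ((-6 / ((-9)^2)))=41740 / 39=1070.26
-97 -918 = -1015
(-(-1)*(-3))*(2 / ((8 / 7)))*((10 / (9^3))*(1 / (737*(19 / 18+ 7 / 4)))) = -70 / 2009799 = -0.00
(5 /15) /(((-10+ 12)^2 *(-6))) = -1 /72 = -0.01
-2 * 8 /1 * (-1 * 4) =64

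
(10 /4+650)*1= 1305 /2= 652.50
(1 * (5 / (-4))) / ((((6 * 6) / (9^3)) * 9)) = -45 / 16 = -2.81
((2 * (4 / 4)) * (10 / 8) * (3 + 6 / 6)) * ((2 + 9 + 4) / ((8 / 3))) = 225 / 4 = 56.25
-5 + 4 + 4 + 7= 10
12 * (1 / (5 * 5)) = 12 / 25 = 0.48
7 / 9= 0.78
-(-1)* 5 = 5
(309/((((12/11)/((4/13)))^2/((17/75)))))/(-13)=-211871/494325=-0.43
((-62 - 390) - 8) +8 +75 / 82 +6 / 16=-147833 / 328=-450.71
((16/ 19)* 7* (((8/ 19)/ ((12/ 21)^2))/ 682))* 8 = 10976/ 123101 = 0.09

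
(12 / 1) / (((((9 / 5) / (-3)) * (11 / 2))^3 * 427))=-4000 / 5115033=-0.00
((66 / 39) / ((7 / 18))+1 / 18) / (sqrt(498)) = 7219 * sqrt(498) / 815724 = 0.20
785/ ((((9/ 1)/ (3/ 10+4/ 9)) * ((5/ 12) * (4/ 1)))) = 10519/ 270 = 38.96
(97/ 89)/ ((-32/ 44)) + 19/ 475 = -25963/ 17800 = -1.46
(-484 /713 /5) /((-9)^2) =-484 /288765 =-0.00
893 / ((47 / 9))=171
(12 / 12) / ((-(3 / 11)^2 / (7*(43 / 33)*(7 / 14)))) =-3311 / 54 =-61.31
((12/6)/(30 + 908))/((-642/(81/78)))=-9/2609516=-0.00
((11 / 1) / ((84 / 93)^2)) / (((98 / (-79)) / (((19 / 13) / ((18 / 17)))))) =-269740207 / 17978688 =-15.00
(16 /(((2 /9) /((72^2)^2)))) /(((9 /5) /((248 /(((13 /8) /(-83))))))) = -177014864609280 /13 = -13616528046867.69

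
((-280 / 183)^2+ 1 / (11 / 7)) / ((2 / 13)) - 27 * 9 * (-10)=1804580639 / 736758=2449.35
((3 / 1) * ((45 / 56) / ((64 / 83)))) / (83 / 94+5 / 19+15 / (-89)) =890539785 / 278464256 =3.20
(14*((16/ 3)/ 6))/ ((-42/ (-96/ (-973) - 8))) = 61504/ 26271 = 2.34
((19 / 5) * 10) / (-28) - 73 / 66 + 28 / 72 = -2875 / 1386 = -2.07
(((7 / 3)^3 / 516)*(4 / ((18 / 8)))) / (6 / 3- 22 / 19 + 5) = 0.01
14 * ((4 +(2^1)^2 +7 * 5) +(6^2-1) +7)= 1190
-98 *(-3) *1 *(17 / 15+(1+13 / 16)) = 34643 / 40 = 866.08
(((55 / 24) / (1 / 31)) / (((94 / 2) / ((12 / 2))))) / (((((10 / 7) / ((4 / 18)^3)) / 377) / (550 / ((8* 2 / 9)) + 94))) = 2903974073 / 274104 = 10594.42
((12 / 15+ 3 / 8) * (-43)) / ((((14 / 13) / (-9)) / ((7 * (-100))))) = -1182285 / 4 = -295571.25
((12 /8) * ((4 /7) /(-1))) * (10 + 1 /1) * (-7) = 66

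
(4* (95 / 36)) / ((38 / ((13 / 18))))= 65 / 324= 0.20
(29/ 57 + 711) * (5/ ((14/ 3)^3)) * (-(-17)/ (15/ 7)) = 517089/ 1862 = 277.71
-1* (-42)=42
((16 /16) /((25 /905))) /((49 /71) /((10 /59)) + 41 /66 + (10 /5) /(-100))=4240830 /547447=7.75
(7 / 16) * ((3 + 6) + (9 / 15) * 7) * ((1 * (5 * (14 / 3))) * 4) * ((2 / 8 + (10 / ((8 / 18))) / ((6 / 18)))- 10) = 124509 / 4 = 31127.25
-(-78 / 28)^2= -1521 / 196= -7.76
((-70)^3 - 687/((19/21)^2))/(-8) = 124125967/2888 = 42979.91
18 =18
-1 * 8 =-8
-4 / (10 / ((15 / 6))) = -1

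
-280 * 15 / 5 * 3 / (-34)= 1260 / 17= 74.12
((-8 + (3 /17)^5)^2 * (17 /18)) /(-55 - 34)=-129018089283769 /189977778148194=-0.68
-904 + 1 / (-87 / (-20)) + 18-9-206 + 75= -89242 / 87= -1025.77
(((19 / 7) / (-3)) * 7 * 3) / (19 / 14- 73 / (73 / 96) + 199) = -266 / 1461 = -0.18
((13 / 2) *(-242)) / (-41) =1573 / 41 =38.37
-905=-905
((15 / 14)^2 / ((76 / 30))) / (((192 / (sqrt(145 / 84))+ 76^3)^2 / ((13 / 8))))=43398506866674375 / 11357133284246748620036767744 - 6889910625 * sqrt(3045) / 149435964266404587105746944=0.00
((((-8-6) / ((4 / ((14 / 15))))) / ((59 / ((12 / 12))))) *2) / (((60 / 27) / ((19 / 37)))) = -2793 / 109150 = -0.03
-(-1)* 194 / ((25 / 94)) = 18236 / 25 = 729.44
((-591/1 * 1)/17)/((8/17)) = -591/8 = -73.88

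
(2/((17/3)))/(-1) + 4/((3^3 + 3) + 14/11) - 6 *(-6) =52303/1462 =35.77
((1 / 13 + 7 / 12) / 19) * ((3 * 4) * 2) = 0.83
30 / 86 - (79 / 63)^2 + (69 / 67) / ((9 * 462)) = -307750165 / 251563158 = -1.22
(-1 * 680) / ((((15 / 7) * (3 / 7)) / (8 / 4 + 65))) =-49609.78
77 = 77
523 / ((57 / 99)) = 17259 / 19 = 908.37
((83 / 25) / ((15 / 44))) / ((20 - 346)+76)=-0.04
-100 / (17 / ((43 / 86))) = -50 / 17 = -2.94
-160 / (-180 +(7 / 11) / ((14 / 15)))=704 / 789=0.89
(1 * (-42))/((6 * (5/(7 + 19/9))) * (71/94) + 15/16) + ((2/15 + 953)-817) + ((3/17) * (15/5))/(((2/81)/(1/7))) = 3189700637/25129230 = 126.93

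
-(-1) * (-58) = -58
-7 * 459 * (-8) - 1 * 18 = 25686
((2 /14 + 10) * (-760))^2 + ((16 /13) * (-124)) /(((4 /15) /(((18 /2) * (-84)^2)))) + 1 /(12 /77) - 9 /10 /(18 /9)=441025390823 /19110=23078251.74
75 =75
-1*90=-90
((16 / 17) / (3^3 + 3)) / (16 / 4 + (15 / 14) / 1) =112 / 18105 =0.01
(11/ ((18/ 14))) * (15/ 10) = 77/ 6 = 12.83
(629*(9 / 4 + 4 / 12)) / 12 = 19499 / 144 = 135.41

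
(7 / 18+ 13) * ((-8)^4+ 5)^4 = 7574144917245849 / 2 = 3787072458622924.50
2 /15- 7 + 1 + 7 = 17 /15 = 1.13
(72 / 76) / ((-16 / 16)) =-0.95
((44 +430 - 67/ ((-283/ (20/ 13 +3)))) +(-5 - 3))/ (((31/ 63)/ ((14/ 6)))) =252599949/ 114049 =2214.84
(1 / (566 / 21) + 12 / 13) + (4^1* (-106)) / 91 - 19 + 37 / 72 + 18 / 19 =-748213565 / 35230104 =-21.24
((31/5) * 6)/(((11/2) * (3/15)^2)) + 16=2036/11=185.09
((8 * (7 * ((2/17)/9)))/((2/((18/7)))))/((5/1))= 16/85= 0.19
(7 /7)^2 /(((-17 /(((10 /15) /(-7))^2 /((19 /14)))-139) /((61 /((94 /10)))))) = -2440 /1008667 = -0.00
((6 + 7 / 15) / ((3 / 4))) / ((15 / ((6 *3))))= 776 / 75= 10.35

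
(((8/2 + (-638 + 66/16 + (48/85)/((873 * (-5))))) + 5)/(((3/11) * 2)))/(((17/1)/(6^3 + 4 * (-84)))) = 6800765983/840990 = 8086.62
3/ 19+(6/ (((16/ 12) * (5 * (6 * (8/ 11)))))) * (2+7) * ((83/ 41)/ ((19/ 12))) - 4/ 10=66409/ 31160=2.13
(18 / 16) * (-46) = -207 / 4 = -51.75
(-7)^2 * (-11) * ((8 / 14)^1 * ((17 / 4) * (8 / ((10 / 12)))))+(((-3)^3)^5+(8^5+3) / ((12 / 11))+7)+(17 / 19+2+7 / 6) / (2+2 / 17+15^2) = -63080346111151 / 4401540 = -14331426.30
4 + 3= 7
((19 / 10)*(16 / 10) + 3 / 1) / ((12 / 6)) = 151 / 50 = 3.02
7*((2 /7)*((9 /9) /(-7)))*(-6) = 12 /7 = 1.71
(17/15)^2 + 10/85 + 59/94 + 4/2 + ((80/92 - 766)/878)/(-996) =2429026439569/602642474100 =4.03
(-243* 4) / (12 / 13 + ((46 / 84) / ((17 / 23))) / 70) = -631547280 / 606637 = -1041.06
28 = 28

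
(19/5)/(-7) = -19/35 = -0.54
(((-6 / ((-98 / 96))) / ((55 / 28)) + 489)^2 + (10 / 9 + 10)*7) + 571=323774684776 / 1334025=242705.11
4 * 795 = 3180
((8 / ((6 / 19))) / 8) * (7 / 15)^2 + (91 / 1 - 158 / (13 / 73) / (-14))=19049521 / 122850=155.06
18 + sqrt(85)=27.22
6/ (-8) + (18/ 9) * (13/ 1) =101/ 4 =25.25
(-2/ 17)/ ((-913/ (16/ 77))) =32/ 1195117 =0.00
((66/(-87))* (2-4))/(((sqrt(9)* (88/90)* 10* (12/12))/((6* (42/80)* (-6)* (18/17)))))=-5103/4930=-1.04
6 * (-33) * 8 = -1584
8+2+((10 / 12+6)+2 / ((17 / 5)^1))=1777 / 102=17.42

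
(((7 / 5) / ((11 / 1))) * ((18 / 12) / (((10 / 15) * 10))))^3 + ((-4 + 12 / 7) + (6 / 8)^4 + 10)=8.03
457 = 457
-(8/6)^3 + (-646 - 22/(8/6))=-35903/54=-664.87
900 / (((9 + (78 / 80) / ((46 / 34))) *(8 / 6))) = 207000 / 2981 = 69.44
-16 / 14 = -8 / 7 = -1.14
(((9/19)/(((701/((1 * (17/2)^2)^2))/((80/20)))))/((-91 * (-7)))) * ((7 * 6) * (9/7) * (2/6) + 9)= 20295603/33936812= 0.60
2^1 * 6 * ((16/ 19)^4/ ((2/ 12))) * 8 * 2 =75497472/ 130321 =579.32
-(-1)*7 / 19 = 7 / 19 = 0.37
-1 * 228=-228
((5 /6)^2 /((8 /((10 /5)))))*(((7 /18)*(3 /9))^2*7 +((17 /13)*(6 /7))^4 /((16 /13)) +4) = 2076605377375 /2214992340288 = 0.94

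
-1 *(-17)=17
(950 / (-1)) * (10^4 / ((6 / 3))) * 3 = -14250000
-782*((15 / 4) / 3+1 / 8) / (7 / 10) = -21505 / 14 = -1536.07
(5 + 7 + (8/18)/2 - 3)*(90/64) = 415/32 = 12.97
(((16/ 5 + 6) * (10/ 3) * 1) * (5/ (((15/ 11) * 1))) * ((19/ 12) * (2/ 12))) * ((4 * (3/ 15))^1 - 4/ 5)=0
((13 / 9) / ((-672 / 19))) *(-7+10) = -247 / 2016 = -0.12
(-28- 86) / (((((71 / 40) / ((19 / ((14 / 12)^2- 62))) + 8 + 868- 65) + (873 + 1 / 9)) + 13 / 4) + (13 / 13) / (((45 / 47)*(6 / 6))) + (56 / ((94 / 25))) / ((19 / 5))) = -146594880 / 2168909801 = -0.07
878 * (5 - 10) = -4390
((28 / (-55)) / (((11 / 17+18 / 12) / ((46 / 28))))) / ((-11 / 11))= 1564 / 4015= 0.39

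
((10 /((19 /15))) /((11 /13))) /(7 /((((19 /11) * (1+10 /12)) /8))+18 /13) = 845 /1727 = 0.49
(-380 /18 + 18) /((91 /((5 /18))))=-10 /1053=-0.01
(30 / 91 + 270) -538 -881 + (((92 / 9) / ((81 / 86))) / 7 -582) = -16386869 / 9477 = -1729.12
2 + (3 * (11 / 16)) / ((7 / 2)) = 145 / 56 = 2.59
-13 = -13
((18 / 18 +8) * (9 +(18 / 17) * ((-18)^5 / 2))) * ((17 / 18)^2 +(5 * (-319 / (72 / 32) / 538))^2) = -116427951898679 / 4920548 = -23661582.39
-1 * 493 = -493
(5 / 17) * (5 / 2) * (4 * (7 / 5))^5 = 8605184 / 2125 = 4049.50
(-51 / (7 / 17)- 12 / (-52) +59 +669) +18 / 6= 55271 / 91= 607.37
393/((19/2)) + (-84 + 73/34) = -40.48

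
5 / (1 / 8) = 40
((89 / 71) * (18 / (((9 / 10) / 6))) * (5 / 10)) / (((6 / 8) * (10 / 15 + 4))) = 10680 / 497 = 21.49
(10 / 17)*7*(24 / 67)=1680 / 1139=1.47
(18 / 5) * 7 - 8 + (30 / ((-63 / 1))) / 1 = 16.72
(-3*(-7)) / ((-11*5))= -21 / 55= -0.38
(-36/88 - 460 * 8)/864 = -80969/19008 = -4.26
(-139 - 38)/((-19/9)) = 1593/19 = 83.84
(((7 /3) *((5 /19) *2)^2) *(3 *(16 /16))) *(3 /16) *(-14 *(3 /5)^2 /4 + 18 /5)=2457 /2888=0.85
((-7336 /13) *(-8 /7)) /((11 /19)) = 159296 /143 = 1113.96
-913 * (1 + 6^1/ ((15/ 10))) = -4565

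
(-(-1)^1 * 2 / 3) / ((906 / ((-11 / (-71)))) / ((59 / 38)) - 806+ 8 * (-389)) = -649 / 147591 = -0.00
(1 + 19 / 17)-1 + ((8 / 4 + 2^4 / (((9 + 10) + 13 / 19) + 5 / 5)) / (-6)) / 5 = 20548 / 20043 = 1.03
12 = 12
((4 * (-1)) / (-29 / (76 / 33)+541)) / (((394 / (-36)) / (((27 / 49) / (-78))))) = -24624 / 5039512751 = -0.00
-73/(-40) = 73/40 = 1.82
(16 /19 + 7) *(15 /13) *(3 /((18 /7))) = 5215 /494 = 10.56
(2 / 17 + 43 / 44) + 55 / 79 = 1.79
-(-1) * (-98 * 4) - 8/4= -394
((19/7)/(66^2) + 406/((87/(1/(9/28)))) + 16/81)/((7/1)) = 4038667/1920996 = 2.10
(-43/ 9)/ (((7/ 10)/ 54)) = -2580/ 7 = -368.57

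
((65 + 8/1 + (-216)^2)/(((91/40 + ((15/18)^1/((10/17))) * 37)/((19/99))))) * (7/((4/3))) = 62149570/72193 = 860.88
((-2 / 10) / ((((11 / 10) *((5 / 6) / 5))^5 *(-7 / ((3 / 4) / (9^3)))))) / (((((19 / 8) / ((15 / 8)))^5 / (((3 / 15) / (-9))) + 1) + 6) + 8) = -1350000000 / 1253042649859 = -0.00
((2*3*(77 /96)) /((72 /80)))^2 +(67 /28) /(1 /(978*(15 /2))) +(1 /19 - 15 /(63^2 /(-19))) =84847989811 /4826304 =17580.32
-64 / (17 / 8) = -512 / 17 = -30.12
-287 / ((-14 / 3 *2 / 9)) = 1107 / 4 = 276.75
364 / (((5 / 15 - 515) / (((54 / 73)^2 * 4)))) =-1592136 / 1028497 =-1.55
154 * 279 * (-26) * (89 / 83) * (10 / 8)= -124279155 / 83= -1497339.22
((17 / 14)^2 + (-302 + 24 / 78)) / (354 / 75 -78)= 4.10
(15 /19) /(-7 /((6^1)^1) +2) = 18 /19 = 0.95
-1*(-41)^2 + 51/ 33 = -1679.45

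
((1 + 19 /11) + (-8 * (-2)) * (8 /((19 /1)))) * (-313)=-619114 /209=-2962.27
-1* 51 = -51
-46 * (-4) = 184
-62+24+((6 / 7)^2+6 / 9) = -5380 / 147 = -36.60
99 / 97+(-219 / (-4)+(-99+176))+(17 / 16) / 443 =91286229 / 687536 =132.77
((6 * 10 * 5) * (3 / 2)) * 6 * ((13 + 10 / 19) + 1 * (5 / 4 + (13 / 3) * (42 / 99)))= 9375675 / 209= 44859.69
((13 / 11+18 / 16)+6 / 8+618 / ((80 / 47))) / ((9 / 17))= 691.58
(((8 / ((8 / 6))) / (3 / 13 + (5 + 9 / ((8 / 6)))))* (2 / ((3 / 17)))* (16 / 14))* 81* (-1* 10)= -22913280 / 4361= -5254.13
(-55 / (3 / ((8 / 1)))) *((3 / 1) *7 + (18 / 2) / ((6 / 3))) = -3740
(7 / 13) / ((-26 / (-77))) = 539 / 338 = 1.59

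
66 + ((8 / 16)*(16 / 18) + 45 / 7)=4591 / 63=72.87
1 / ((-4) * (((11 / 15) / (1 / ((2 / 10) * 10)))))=-15 / 88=-0.17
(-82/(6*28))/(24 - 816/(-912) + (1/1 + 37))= -0.01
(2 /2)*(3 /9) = 1 /3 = 0.33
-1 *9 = -9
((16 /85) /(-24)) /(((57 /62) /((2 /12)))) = -62 /43605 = -0.00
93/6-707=-1383/2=-691.50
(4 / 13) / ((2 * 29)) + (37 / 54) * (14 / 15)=98453 / 152685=0.64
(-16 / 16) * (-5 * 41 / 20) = 41 / 4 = 10.25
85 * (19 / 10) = 323 / 2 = 161.50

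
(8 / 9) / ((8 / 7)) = 7 / 9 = 0.78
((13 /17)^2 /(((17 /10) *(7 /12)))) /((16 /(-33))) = -83655 /68782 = -1.22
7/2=3.50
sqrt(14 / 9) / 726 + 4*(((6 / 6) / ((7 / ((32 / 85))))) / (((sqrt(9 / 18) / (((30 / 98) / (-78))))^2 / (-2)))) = -640 / 48286511 + sqrt(14) / 2178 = 0.00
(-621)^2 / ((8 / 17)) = 6555897 / 8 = 819487.12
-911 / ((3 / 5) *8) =-4555 / 24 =-189.79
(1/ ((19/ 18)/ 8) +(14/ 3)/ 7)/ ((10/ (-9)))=-141/ 19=-7.42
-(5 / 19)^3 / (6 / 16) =-1000 / 20577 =-0.05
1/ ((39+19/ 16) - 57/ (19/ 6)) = 16/ 355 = 0.05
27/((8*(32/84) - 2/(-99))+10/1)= 18711/9056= 2.07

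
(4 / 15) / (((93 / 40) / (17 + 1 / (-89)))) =5376 / 2759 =1.95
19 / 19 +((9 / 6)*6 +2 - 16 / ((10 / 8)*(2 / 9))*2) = -516 / 5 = -103.20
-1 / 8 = -0.12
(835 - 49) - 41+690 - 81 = 1354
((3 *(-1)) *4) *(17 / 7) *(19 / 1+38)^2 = -662796 / 7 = -94685.14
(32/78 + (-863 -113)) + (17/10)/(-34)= -760999/780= -975.64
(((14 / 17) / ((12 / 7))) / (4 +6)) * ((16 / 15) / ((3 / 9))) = 196 / 1275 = 0.15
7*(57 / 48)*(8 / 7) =19 / 2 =9.50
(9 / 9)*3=3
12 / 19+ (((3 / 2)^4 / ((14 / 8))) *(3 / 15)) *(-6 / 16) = 8823 / 21280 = 0.41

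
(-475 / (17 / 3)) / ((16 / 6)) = -4275 / 136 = -31.43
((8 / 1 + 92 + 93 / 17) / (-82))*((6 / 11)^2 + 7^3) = -6770857 / 15334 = -441.56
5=5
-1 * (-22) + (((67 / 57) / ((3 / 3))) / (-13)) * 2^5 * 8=-850 / 741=-1.15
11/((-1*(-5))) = 11/5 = 2.20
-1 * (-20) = 20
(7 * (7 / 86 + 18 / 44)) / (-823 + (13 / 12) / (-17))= -331296 / 79419065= -0.00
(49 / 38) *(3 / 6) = 49 / 76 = 0.64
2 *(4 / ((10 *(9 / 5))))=4 / 9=0.44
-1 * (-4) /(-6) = -2 /3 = -0.67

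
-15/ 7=-2.14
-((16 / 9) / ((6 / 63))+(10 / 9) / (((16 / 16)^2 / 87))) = -346 / 3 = -115.33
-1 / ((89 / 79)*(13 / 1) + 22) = -79 / 2895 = -0.03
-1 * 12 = -12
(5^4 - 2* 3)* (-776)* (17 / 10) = -4082924 / 5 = -816584.80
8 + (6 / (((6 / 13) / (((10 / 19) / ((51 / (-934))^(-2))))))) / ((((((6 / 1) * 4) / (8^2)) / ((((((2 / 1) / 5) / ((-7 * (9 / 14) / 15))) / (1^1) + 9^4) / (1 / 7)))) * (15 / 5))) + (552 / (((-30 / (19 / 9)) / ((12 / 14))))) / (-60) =5489981313034 / 6526313325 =841.21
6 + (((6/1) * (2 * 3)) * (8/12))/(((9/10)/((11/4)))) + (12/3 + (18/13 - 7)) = 3031/39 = 77.72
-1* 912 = -912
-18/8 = -9/4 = -2.25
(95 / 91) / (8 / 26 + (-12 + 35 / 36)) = -3420 / 35119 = -0.10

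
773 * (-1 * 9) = -6957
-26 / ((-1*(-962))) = -1 / 37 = -0.03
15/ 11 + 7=92/ 11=8.36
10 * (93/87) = 310/29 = 10.69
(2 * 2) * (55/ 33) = 20/ 3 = 6.67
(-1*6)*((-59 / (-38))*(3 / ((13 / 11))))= -5841 / 247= -23.65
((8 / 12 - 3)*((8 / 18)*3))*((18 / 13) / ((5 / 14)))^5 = -3161682284544 / 1160290625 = -2724.91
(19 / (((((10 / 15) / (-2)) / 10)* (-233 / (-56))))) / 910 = -456 / 3029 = -0.15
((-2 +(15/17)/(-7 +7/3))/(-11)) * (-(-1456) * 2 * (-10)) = -1083680/187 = -5795.08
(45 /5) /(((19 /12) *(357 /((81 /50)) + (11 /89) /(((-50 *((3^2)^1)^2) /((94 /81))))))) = 0.03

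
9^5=59049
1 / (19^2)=1 / 361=0.00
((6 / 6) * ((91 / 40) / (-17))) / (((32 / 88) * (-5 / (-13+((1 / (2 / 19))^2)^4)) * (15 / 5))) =5666847757571 / 3481600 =1627656.18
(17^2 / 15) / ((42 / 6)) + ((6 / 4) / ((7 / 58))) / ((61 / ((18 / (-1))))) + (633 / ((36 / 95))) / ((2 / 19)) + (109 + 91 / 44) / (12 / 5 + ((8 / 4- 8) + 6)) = 5979965513 / 375760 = 15914.32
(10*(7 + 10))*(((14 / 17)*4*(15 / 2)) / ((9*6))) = 700 / 9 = 77.78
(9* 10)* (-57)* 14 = -71820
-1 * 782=-782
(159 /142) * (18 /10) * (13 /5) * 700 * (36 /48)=390663 /142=2751.15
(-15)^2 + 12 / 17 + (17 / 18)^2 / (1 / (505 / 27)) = 242.39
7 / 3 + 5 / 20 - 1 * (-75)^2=-67469 / 12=-5622.42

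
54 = 54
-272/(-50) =136/25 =5.44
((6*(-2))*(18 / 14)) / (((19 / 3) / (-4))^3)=186624 / 48013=3.89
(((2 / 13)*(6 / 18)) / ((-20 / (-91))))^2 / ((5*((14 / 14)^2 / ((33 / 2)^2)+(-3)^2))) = 5929 / 4902500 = 0.00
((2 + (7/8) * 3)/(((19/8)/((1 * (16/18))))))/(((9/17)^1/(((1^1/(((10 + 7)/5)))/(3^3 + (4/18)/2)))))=370/10431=0.04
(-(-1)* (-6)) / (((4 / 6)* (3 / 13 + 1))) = -117 / 16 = -7.31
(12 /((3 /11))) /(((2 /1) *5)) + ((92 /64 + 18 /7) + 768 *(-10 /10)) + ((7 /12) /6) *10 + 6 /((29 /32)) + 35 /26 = -1426298863 /1900080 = -750.65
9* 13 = 117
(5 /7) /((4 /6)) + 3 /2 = 2.57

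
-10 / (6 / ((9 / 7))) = -15 / 7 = -2.14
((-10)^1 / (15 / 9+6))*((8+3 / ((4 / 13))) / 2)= -1065 / 92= -11.58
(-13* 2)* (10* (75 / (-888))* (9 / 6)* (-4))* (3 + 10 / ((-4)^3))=-374.68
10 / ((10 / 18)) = 18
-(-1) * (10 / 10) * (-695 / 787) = -695 / 787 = -0.88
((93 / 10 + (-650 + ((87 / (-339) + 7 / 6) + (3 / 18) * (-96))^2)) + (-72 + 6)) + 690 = 484983191 / 2298420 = 211.01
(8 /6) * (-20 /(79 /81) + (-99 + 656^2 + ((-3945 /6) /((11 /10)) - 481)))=1491682876 /2607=572183.69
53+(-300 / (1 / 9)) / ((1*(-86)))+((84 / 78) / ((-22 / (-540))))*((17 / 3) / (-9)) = 67.75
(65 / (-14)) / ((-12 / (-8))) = -65 / 21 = -3.10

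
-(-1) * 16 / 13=16 / 13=1.23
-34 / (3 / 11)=-374 / 3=-124.67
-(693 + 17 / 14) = -9719 / 14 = -694.21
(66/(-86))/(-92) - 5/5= -0.99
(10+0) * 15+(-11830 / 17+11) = -9093 / 17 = -534.88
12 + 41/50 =641/50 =12.82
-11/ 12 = -0.92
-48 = -48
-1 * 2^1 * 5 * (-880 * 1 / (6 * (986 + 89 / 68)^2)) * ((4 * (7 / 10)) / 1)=8138240 / 1931732901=0.00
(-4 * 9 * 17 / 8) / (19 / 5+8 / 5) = -85 / 6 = -14.17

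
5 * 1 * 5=25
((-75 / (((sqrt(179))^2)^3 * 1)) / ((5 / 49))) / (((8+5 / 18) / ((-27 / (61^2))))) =357210 / 3179838266431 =0.00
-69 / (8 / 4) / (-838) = 69 / 1676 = 0.04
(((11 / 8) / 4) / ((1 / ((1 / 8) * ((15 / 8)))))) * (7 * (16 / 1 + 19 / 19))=19635 / 2048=9.59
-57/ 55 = -1.04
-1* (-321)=321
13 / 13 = 1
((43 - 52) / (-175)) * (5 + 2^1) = 9 / 25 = 0.36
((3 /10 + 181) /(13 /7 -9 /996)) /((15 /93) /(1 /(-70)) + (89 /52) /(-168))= -570529692096 /65721209525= -8.68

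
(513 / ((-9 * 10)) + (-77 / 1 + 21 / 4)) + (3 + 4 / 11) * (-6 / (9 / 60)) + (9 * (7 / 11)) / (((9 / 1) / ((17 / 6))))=-138727 / 660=-210.19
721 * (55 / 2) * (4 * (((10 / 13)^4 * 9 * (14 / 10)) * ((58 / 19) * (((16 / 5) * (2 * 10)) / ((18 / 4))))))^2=3427046040535040000000 / 294478790281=11637666798.57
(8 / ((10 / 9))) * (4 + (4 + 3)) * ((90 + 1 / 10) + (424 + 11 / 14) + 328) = 11682396 / 175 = 66756.55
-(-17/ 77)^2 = -289/ 5929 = -0.05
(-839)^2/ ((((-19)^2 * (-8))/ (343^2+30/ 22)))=-455491088917/ 15884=-28676094.74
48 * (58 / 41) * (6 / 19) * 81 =1353024 / 779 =1736.87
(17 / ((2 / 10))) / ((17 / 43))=215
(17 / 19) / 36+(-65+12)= -36235 / 684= -52.98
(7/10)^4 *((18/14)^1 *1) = 3087/10000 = 0.31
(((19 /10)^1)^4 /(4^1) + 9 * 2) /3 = 850321 /120000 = 7.09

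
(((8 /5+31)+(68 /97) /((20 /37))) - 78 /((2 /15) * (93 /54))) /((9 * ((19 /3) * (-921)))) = 306494 /52619493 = 0.01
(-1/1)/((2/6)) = -3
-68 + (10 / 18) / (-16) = -9797 / 144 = -68.03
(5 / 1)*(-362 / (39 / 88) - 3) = -159865 / 39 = -4099.10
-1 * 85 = -85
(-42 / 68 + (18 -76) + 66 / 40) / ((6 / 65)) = -617.15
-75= -75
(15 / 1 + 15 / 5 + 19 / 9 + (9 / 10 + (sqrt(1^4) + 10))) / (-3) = -10.67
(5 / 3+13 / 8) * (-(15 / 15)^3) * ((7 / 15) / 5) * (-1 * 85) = 9401 / 360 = 26.11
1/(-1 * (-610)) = 1/610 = 0.00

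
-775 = -775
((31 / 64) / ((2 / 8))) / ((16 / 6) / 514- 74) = -23901 / 912800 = -0.03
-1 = -1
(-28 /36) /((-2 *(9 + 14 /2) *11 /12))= 7 /264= 0.03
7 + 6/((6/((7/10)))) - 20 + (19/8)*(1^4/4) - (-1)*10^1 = -273/160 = -1.71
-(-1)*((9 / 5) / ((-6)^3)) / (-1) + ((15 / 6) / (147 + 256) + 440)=21279103 / 48360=440.01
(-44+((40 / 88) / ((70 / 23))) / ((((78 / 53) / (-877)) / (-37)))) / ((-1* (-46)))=39026803 / 552552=70.63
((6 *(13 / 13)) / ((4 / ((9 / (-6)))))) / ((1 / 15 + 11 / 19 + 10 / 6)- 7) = 2565 / 5344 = 0.48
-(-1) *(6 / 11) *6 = 36 / 11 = 3.27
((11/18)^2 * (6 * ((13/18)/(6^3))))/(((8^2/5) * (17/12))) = 7865/19035648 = 0.00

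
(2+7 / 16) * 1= 39 / 16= 2.44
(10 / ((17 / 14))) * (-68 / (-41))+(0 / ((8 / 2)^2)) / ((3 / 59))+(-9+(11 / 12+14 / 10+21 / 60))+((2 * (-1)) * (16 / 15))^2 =109559 / 9225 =11.88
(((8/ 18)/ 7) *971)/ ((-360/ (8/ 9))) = -3884/ 25515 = -0.15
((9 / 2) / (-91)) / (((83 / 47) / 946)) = -200079 / 7553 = -26.49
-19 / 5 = -3.80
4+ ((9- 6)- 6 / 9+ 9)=46 / 3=15.33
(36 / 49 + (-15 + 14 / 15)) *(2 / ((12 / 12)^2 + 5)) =-9799 / 2205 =-4.44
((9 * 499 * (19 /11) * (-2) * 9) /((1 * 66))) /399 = -4491 /847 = -5.30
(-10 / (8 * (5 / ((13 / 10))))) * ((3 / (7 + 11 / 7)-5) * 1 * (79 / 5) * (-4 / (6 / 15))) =-238.78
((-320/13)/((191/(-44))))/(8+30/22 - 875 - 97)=-154880/26292487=-0.01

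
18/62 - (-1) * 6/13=303/403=0.75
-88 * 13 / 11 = -104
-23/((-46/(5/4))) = 5/8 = 0.62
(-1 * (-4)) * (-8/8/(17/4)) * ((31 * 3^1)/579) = -496/3281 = -0.15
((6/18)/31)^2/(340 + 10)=0.00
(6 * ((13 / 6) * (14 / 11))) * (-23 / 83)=-4186 / 913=-4.58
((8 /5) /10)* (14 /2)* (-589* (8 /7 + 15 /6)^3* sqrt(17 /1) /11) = -78131439* sqrt(17) /26950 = -11953.40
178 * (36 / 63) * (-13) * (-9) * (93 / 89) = 87048 / 7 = 12435.43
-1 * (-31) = 31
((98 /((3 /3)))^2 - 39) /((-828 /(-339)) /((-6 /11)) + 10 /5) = -216169 /56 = -3860.16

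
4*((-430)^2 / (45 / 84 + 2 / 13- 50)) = -269214400 / 17949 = -14998.85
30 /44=15 /22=0.68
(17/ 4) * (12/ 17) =3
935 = 935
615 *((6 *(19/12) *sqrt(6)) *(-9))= -105165 *sqrt(6)/2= -128800.29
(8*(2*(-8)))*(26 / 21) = -3328 / 21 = -158.48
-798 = -798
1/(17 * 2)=1/34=0.03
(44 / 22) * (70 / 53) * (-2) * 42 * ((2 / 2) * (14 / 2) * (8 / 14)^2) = -26880 / 53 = -507.17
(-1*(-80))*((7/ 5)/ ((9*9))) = 112/ 81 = 1.38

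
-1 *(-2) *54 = 108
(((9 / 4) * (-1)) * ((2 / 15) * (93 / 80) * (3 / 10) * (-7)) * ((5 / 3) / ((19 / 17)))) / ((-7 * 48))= -1581 / 486400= -0.00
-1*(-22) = 22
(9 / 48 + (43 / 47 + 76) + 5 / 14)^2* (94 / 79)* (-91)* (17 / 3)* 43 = -1579946124933527 / 9980544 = -158302606.04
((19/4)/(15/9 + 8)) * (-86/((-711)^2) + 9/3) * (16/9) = 115252252/43980327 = 2.62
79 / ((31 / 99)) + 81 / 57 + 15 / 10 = 300639 / 1178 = 255.21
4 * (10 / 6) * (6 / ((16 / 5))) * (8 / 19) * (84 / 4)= 2100 / 19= 110.53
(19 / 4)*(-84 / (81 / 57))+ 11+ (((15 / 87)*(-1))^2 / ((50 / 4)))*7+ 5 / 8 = -16296731 / 60552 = -269.14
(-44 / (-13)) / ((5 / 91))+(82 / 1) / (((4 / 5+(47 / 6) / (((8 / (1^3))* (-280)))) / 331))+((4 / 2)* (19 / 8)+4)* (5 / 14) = 2923850889 / 85640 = 34141.18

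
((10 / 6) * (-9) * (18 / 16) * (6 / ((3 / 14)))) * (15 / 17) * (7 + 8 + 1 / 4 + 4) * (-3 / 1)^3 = 29469825 / 136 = 216689.89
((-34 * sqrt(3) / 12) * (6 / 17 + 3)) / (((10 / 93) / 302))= -266817 * sqrt(3) / 10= -46214.06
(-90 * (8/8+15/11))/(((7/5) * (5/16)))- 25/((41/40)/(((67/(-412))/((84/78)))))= -156911495/325171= -482.55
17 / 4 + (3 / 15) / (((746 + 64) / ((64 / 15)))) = 516503 / 121500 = 4.25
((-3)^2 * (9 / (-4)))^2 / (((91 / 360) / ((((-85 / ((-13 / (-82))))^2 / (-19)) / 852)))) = -1195272318375 / 41492542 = -28806.92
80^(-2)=1 / 6400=0.00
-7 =-7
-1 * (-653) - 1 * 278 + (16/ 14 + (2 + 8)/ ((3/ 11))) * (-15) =-1345/ 7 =-192.14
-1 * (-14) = 14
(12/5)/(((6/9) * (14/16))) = 4.11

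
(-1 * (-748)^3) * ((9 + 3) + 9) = 8788688832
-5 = -5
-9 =-9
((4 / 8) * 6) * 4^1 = 12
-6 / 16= -3 / 8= -0.38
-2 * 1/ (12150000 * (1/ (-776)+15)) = -97/ 8838365625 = -0.00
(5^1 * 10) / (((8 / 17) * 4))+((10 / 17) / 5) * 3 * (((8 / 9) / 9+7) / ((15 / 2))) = 592585 / 22032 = 26.90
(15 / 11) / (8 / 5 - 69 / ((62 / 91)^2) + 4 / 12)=-864900 / 93052949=-0.01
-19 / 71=-0.27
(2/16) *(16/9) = 2/9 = 0.22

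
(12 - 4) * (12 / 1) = 96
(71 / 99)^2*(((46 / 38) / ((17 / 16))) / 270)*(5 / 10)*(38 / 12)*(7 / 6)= 811601 / 202439655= 0.00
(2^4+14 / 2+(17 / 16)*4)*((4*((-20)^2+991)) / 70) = 151619 / 70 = 2165.99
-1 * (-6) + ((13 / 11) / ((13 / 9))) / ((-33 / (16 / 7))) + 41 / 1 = 39761 / 847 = 46.94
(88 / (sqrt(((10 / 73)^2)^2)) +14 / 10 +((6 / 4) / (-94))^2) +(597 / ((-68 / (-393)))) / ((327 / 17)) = 4870.29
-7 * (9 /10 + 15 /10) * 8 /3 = -224 /5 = -44.80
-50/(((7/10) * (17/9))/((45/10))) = -170.17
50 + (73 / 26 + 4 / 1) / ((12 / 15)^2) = 25225 / 416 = 60.64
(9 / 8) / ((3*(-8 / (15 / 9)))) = -5 / 64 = -0.08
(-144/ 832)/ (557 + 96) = -9/ 33956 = -0.00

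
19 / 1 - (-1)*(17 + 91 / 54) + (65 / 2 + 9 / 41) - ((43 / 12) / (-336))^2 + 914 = 656143046623 / 666537984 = 984.40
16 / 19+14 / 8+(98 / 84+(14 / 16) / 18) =10417 / 2736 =3.81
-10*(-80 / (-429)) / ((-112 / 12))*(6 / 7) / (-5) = -240 / 7007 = -0.03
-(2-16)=14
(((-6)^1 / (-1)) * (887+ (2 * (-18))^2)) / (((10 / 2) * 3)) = 4366 / 5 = 873.20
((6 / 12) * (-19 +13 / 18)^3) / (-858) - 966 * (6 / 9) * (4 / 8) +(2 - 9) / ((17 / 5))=-54527093495 / 170131104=-320.50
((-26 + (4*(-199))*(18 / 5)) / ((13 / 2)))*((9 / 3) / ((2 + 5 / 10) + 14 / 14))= -381.31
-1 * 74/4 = -37/2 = -18.50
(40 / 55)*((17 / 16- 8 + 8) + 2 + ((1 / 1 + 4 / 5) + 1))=469 / 110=4.26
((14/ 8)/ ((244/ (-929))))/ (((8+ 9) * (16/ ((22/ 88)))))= -6503/ 1061888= -0.01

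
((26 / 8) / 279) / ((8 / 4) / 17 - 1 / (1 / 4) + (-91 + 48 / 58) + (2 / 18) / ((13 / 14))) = -83317 / 671865604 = -0.00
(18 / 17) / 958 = 9 / 8143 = 0.00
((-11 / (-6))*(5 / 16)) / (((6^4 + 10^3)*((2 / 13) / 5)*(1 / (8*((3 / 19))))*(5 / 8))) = 715 / 43624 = 0.02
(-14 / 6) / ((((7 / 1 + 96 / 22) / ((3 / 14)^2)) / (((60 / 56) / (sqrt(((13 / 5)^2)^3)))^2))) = -928125 / 26489527792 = -0.00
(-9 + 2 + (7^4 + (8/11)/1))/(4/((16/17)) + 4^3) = 105368/3003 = 35.09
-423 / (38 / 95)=-2115 / 2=-1057.50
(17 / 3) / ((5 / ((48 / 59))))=272 / 295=0.92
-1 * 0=0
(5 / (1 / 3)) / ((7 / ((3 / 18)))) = 5 / 14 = 0.36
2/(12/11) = 11/6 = 1.83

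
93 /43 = 2.16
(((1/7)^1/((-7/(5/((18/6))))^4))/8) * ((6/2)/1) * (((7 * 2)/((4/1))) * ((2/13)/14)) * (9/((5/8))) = 125/1310946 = 0.00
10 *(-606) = -6060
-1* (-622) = 622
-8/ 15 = -0.53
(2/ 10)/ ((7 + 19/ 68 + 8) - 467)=-68/ 153585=-0.00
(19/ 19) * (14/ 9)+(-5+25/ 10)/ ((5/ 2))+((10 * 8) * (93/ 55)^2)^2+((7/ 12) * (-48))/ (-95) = 3274725699011/ 62590275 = 52320.04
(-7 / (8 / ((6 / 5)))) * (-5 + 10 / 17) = 315 / 68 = 4.63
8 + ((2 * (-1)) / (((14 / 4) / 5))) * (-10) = 256 / 7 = 36.57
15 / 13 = 1.15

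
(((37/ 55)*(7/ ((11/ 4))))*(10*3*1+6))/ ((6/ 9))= 55944/ 605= 92.47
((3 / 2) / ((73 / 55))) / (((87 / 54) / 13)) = 19305 / 2117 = 9.12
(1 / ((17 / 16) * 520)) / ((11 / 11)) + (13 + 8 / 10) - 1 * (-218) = 256141 / 1105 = 231.80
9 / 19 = 0.47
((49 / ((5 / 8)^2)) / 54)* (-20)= -6272 / 135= -46.46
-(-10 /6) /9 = 5 /27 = 0.19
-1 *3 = -3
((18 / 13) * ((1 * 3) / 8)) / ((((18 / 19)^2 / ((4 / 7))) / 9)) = 1083 / 364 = 2.98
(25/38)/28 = 25/1064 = 0.02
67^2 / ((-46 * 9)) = -4489 / 414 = -10.84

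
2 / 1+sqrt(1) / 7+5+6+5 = 18.14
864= 864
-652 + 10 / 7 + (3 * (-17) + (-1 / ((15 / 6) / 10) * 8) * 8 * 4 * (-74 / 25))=407657 / 175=2329.47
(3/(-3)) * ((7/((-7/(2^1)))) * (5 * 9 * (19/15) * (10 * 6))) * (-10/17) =-4023.53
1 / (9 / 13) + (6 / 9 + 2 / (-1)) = 1 / 9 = 0.11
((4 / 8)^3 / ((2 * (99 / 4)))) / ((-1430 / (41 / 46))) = -41 / 26048880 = -0.00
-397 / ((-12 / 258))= 17071 / 2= 8535.50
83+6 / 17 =1417 / 17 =83.35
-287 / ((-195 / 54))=5166 / 65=79.48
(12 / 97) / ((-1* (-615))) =4 / 19885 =0.00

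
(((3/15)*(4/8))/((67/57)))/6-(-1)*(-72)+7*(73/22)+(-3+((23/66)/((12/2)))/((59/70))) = -404571701/7826940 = -51.69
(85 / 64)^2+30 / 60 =9273 / 4096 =2.26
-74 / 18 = -37 / 9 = -4.11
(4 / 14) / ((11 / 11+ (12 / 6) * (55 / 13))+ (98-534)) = -26 / 38815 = -0.00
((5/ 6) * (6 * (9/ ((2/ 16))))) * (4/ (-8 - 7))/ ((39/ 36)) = -1152/ 13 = -88.62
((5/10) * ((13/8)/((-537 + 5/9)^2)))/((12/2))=351/745906688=0.00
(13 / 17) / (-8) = -13 / 136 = -0.10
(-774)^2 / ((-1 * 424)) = -1412.92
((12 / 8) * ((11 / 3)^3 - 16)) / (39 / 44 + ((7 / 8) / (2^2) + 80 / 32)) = 158224 / 11421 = 13.85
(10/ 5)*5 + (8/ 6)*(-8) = -2/ 3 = -0.67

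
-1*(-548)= 548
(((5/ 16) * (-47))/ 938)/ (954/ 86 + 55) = -10105/ 42652736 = -0.00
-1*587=-587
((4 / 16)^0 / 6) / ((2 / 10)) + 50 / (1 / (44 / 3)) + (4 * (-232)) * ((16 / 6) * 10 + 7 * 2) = -74009 / 2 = -37004.50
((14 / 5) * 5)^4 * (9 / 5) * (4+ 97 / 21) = 2979984 / 5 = 595996.80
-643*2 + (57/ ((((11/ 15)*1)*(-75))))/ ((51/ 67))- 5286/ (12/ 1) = -3231101/ 1870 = -1727.86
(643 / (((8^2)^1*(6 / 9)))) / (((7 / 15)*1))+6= 34311 / 896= 38.29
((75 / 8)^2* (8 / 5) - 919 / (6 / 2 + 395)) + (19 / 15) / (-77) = 254299597 / 1838760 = 138.30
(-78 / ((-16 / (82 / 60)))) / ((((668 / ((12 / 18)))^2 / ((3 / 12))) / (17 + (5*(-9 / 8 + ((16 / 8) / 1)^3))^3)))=1232152623 / 18277335040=0.07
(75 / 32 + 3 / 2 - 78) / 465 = -791 / 4960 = -0.16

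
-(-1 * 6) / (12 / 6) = 3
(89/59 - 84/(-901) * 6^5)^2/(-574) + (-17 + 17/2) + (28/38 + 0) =-14287483831072170/15409519719293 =-927.19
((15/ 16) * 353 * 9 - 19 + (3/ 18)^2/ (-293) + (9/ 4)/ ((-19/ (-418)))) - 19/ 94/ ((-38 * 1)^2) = 113369101417/ 37677456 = 3008.94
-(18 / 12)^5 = -243 / 32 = -7.59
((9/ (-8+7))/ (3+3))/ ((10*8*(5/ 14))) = -21/ 400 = -0.05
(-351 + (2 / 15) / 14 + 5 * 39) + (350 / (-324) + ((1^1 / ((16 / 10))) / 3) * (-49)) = -167.28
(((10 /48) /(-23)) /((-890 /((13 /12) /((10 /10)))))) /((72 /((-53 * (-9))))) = 689 /9432576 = 0.00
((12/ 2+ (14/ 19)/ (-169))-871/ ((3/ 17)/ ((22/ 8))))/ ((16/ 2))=-522767023/ 308256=-1695.89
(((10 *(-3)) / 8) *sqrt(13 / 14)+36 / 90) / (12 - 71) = 0.05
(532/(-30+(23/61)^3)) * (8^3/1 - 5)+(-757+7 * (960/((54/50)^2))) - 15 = -6635971398040/1651734909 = -4017.58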